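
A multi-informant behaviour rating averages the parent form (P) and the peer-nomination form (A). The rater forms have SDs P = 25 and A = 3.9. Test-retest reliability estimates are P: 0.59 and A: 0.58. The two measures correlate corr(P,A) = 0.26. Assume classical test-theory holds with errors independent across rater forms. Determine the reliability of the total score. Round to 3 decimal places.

0.620

Var(P+A) = 25² + 3.9² + 2·[25·3.9·0.26] = 640.21 + 50.7 = 690.91.
Because errors are independent across components, Cov(Tᵢ,Tⱼ) = Cov(Xᵢ,Xⱼ); the off-diagonal part of the true-score variance is the same as above.
True-score variance = [25²·0.59 + 3.9²·0.58] + 50.7 = 377.572 + 50.7 = 428.272.
Reliability = 428.272 / 690.91 = 0.620.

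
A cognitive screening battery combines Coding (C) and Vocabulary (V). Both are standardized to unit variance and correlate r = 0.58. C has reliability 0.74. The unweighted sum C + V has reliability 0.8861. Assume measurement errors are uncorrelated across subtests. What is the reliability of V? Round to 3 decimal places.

0.900

Var(C+V) = 2 + 2·0.58 = 3.160.
True-score variance = ρ_C + ρ_V + 2·0.58, so 0.8861 = (0.74 + ρ_V + 1.16) / 3.160.
ρ_V = 0.8861·3.160 − 0.74 − 1.16 = 0.900.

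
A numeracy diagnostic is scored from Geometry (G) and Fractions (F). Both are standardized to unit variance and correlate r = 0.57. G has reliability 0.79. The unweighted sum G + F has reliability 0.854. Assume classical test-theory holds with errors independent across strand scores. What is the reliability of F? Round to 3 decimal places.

Var(G+F) = 2 + 2·0.57 = 3.140.
True-score variance = ρ_G + ρ_F + 2·0.57, so 0.854 = (0.79 + ρ_F + 1.14) / 3.140.
ρ_F = 0.854·3.140 − 0.79 − 1.14 = 0.752.

0.752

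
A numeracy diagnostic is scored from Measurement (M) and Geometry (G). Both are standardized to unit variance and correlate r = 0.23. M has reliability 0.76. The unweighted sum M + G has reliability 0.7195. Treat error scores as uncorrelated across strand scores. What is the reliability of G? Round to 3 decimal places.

Var(M+G) = 2 + 2·0.23 = 2.460.
True-score variance = ρ_M + ρ_G + 2·0.23, so 0.7195 = (0.76 + ρ_G + 0.46) / 2.460.
ρ_G = 0.7195·2.460 − 0.76 − 0.46 = 0.550.

0.550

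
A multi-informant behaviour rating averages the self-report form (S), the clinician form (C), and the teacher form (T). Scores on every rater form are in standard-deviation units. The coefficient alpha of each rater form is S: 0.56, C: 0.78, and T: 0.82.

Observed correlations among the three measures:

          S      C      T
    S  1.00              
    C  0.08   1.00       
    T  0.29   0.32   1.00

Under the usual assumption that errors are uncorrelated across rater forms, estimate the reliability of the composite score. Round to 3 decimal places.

0.808

Var(S+C+T) = 3 + 2·[0.08 + 0.29 + 0.32] = 3 + 1.38 = 4.38.
Because errors are independent across components, Cov(Tᵢ,Tⱼ) = Cov(Xᵢ,Xⱼ); the off-diagonal part of the true-score variance is the same as above.
True-score variance = [0.56 + 0.78 + 0.82] + 1.38 = 2.16 + 1.38 = 3.54.
Reliability = 3.54 / 4.38 = 0.808.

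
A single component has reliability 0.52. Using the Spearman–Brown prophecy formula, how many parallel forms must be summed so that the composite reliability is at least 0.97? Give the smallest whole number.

k ≥ ρ*(1−ρ₁)/(ρ₁(1−ρ*)) = 0.97·0.48 / (0.52·0.03) = 29.846.
Smallest integer k = 30.

30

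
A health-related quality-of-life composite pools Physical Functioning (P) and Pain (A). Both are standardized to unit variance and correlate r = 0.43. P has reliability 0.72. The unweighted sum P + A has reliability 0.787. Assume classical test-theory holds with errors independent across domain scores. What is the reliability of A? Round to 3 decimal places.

0.671

Var(P+A) = 2 + 2·0.43 = 2.860.
True-score variance = ρ_P + ρ_A + 2·0.43, so 0.787 = (0.72 + ρ_A + 0.86) / 2.860.
ρ_A = 0.787·2.860 − 0.72 − 0.86 = 0.671.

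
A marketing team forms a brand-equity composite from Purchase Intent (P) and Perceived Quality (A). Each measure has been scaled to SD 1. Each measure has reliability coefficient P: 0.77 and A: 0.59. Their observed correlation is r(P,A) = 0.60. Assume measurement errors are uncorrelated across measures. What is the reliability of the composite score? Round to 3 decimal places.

Var(P+A) = 2 + 2·[0.60] = 2 + 1.2 = 3.2.
With uncorrelated errors the cross-covariances are all true-score covariance, so they carry over unchanged; only the diagonal terms shrink to ρᵢσᵢ².
True-score variance = [0.77 + 0.59] + 1.2 = 1.36 + 1.2 = 2.56.
Reliability = 2.56 / 3.2 = 0.800.

0.800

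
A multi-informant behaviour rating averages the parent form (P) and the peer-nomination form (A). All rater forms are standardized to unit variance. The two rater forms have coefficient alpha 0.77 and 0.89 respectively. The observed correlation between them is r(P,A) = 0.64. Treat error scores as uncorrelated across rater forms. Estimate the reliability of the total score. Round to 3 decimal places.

0.896

Var(P+A) = 2 + 2·[0.64] = 2 + 1.28 = 3.28.
With uncorrelated errors the cross-covariances are all true-score covariance, so they carry over unchanged; only the diagonal terms shrink to ρᵢσᵢ².
True-score variance = [0.77 + 0.89] + 1.28 = 1.66 + 1.28 = 2.94.
Reliability = 2.94 / 3.28 = 0.896.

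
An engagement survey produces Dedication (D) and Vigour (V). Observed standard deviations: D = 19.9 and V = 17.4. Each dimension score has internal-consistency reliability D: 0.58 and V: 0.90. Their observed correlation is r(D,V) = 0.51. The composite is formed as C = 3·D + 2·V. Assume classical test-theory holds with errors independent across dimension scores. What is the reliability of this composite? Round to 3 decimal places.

Var(C) = 3²·19.9² + 2²·17.4² + 2·[6·19.9·17.4·0.51] = 4775.13 + 2119.11 = 6894.24.
With uncorrelated errors the cross-covariances are all true-score covariance, so they carry over unchanged; only the diagonal terms shrink to ρᵢσᵢ².
True-score variance = [3²·19.9²·0.58 + 2²·17.4²·0.90] + 2119.11 = 3157.11 + 2119.11 = 5276.22.
Reliability = 5276.22 / 6894.24 = 0.765.

0.765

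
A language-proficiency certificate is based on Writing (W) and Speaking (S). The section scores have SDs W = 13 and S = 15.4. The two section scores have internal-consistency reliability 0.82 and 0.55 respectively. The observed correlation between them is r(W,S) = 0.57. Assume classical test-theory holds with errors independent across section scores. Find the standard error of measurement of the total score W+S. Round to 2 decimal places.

11.71

Var(total) = 406.16 + 228.228 = 634.388.
True-score variance = 269.018 + 228.228 = 497.246, so reliability = 0.7838.
Error variance = 634.388 − 497.246 = 137.142; SEM = √137.142 = 11.71.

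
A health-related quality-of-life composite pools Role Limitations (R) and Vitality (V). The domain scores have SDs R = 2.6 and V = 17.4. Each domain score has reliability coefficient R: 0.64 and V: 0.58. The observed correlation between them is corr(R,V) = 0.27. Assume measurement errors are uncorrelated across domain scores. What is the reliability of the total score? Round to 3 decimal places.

0.612

Var(R+V) = 2.6² + 17.4² + 2·[2.6·17.4·0.27] = 309.52 + 24.4296 = 333.95.
With uncorrelated errors the cross-covariances are all true-score covariance, so they carry over unchanged; only the diagonal terms shrink to ρᵢσᵢ².
True-score variance = [2.6²·0.64 + 17.4²·0.58] + 24.4296 = 179.927 + 24.4296 = 204.357.
Reliability = 204.357 / 333.95 = 0.612.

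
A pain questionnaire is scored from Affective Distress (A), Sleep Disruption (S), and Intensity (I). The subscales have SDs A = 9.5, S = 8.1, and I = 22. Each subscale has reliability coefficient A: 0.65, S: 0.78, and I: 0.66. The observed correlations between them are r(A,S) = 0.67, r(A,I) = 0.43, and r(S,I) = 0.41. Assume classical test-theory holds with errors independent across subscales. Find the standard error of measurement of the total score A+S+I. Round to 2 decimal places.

14.51

Var(total) = 639.86 + 428.977 = 1068.84.
True-score variance = 429.278 + 428.977 = 858.255, so reliability = 0.8030.
Error variance = 1068.84 − 858.255 = 210.582; SEM = √210.582 = 14.51.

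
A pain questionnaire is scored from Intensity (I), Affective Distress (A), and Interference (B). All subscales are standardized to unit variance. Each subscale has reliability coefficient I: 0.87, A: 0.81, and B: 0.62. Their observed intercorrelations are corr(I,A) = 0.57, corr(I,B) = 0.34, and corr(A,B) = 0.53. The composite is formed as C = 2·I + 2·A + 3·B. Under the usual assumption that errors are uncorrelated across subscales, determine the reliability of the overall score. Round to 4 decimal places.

Var(C) = 2² + 2² + 3² + 2·[4·0.57 + 6·0.34 + 6·0.53] = 17 + 15 = 32.
Because errors are independent across components, Cov(Tᵢ,Tⱼ) = Cov(Xᵢ,Xⱼ); the off-diagonal part of the true-score variance is the same as above.
True-score variance = [2²·0.87 + 2²·0.81 + 3²·0.62] + 15 = 12.3 + 15 = 27.3.
Reliability = 27.3 / 32 = 0.8531.

0.8531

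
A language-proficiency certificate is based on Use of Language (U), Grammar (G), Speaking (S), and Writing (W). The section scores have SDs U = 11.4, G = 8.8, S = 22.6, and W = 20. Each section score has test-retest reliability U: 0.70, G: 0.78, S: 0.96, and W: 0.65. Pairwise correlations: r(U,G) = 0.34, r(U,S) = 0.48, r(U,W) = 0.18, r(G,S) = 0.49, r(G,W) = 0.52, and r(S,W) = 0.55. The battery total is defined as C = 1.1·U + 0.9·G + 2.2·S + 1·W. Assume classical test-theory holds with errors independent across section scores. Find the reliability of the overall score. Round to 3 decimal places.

0.945

Var(C) = 1.1²·11.4² + 0.9²·8.8² + 2.2²·22.6² + 20² + 2·[0.99·11.4·8.8·0.34 + 2.42·11.4·22.6·0.48 + 1.1·11.4·20·0.18 + 1.98·8.8·22.6·0.49 + 0.9·8.8·20·0.52 + 2.2·22.6·20·0.55] = 3092.06 + 2400.86 = 5492.91.
With uncorrelated errors the cross-covariances are all true-score covariance, so they carry over unchanged; only the diagonal terms shrink to ρᵢσᵢ².
True-score variance = [1.1²·11.4²·0.70 + 0.9²·8.8²·0.78 + 2.2²·22.6²·0.96 + 20²·0.65] + 2400.86 = 2792.2 + 2400.86 = 5193.05.
Reliability = 5193.05 / 5492.91 = 0.945.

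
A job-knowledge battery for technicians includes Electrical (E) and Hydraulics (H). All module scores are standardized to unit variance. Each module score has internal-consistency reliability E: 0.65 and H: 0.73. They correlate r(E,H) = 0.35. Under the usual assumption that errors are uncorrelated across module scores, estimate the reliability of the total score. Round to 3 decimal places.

Var(E+H) = 2 + 2·[0.35] = 2 + 0.7 = 2.7.
With uncorrelated errors the cross-covariances are all true-score covariance, so they carry over unchanged; only the diagonal terms shrink to ρᵢσᵢ².
True-score variance = [0.65 + 0.73] + 0.7 = 1.38 + 0.7 = 2.08.
Reliability = 2.08 / 2.7 = 0.770.

0.770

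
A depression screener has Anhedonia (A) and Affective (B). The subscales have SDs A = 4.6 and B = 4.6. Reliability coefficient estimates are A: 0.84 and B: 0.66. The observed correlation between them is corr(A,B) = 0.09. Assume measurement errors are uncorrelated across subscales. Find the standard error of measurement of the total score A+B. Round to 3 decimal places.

Var(total) = 42.32 + 3.8088 = 46.1288.
True-score variance = 31.74 + 3.8088 = 35.5488, so reliability = 0.7706.
Error variance = 46.1288 − 35.5488 = 10.58; SEM = √10.58 = 3.253.

3.253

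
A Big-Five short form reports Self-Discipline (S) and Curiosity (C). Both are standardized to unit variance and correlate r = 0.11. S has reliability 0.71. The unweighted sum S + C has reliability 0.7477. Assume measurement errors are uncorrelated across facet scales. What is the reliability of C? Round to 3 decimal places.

0.730

Var(S+C) = 2 + 2·0.11 = 2.220.
True-score variance = ρ_S + ρ_C + 2·0.11, so 0.7477 = (0.71 + ρ_C + 0.22) / 2.220.
ρ_C = 0.7477·2.220 − 0.71 − 0.22 = 0.730.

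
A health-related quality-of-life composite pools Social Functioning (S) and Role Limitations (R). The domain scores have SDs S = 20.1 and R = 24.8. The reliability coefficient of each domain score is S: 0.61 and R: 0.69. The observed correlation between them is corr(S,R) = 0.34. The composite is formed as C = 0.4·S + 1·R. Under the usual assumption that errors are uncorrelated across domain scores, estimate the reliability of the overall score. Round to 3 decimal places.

Var(C) = 0.4²·20.1² + 24.8² + 2·[0.4·20.1·24.8·0.34] = 679.682 + 135.587 = 815.268.
With uncorrelated errors the cross-covariances are all true-score covariance, so they carry over unchanged; only the diagonal terms shrink to ρᵢσᵢ².
True-score variance = [0.4²·20.1²·0.61 + 24.8²·0.69] + 135.587 = 463.809 + 135.587 = 599.396.
Reliability = 599.396 / 815.268 = 0.735.

0.735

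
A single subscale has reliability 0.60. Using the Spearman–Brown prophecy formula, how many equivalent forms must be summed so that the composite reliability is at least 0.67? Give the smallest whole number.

2

k ≥ ρ*(1−ρ₁)/(ρ₁(1−ρ*)) = 0.67·0.40 / (0.60·0.33) = 1.354.
Smallest integer k = 2.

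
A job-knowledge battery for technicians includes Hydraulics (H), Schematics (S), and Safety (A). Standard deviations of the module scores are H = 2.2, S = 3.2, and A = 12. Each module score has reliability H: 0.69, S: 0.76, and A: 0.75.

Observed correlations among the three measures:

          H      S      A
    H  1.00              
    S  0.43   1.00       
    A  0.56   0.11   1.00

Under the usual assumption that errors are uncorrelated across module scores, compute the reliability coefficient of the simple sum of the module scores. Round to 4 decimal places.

0.8033

Var(H+S+A) = 2.2² + 3.2² + 12² + 2·[2.2·3.2·0.43 + 2.2·12·0.56 + 3.2·12·0.11] = 159.08 + 44.0704 = 203.15.
Because errors are independent across components, Cov(Tᵢ,Tⱼ) = Cov(Xᵢ,Xⱼ); the off-diagonal part of the true-score variance is the same as above.
True-score variance = [2.2²·0.69 + 3.2²·0.76 + 12²·0.75] + 44.0704 = 119.122 + 44.0704 = 163.192.
Reliability = 163.192 / 203.15 = 0.8033.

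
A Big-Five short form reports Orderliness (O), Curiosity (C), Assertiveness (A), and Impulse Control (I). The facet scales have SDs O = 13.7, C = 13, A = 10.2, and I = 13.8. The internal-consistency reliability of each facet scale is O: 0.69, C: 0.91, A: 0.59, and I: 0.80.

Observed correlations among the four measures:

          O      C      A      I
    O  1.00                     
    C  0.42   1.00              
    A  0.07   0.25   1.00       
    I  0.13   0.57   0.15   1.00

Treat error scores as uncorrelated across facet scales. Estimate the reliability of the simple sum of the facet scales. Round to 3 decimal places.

0.870

Var(O+C+A+I) = 13.7² + 13² + 10.2² + 13.8² + 2·[13.7·13·0.42 + 13.7·10.2·0.07 + 13.7·13.8·0.13 + 13·10.2·0.25 + 13·13.8·0.57 + 10.2·13.8·0.15] = 651.17 + 531.367 = 1182.54.
With uncorrelated errors the cross-covariances are all true-score covariance, so they carry over unchanged; only the diagonal terms shrink to ρᵢσᵢ².
True-score variance = [13.7²·0.69 + 13²·0.91 + 10.2²·0.59 + 13.8²·0.80] + 531.367 = 497.032 + 531.367 = 1028.4.
Reliability = 1028.4 / 1182.54 = 0.870.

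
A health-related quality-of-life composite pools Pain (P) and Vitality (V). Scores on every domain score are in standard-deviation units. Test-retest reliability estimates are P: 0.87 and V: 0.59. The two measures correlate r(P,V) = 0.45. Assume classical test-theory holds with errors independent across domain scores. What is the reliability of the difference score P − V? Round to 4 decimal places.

Var(P−V) = 1 + 1 − 2·0.45 = 2 − 0.9 = 1.1.
Under uncorrelated errors the observed covariances equal the true-score covariances, so only the own-variance terms attenuate.
True-score variance = [0.87 + 0.59] − 0.9 = 1.46 − 0.9 = 0.56.
Reliability = 0.56 / 1.1 = 0.5091.

0.5091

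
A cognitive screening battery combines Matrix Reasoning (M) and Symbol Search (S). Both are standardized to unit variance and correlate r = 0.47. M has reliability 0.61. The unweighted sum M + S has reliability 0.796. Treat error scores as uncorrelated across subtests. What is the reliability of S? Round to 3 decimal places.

0.790

Var(M+S) = 2 + 2·0.47 = 2.940.
True-score variance = ρ_M + ρ_S + 2·0.47, so 0.796 = (0.61 + ρ_S + 0.94) / 2.940.
ρ_S = 0.796·2.940 − 0.61 − 0.94 = 0.790.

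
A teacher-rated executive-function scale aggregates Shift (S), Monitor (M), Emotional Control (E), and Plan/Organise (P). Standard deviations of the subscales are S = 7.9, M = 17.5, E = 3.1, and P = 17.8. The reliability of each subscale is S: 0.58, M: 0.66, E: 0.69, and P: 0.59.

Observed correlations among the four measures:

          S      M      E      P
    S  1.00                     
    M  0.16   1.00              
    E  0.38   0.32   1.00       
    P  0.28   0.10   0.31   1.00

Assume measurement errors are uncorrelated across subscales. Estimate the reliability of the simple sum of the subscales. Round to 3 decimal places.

Var(S+M+E+P) = 7.9² + 17.5² + 3.1² + 17.8² + 2·[7.9·17.5·0.16 + 7.9·3.1·0.38 + 7.9·17.8·0.28 + 17.5·3.1·0.32 + 17.5·17.8·0.10 + 3.1·17.8·0.31] = 695.11 + 272.831 = 967.941.
With uncorrelated errors the cross-covariances are all true-score covariance, so they carry over unchanged; only the diagonal terms shrink to ρᵢσᵢ².
True-score variance = [7.9²·0.58 + 17.5²·0.66 + 3.1²·0.69 + 17.8²·0.59] + 272.831 = 431.889 + 272.831 = 704.721.
Reliability = 704.721 / 967.941 = 0.728.

0.728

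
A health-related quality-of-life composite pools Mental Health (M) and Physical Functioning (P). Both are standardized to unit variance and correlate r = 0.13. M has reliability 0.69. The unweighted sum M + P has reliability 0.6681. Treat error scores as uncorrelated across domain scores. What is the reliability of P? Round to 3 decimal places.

0.560

Var(M+P) = 2 + 2·0.13 = 2.260.
True-score variance = ρ_M + ρ_P + 2·0.13, so 0.6681 = (0.69 + ρ_P + 0.26) / 2.260.
ρ_P = 0.6681·2.260 − 0.69 − 0.26 = 0.560.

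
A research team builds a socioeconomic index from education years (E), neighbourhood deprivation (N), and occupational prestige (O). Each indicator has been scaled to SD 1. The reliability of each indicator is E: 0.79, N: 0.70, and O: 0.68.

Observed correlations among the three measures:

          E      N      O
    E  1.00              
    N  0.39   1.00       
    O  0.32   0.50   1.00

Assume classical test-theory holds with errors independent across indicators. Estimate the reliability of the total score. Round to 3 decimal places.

0.847

Var(E+N+O) = 3 + 2·[0.39 + 0.32 + 0.50] = 3 + 2.42 = 5.42.
Because errors are independent across components, Cov(Tᵢ,Tⱼ) = Cov(Xᵢ,Xⱼ); the off-diagonal part of the true-score variance is the same as above.
True-score variance = [0.79 + 0.70 + 0.68] + 2.42 = 2.17 + 2.42 = 4.59.
Reliability = 4.59 / 5.42 = 0.847.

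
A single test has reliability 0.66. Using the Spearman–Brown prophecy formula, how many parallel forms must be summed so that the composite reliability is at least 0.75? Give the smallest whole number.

2

k ≥ ρ*(1−ρ₁)/(ρ₁(1−ρ*)) = 0.75·0.34 / (0.66·0.25) = 1.545.
Smallest integer k = 2.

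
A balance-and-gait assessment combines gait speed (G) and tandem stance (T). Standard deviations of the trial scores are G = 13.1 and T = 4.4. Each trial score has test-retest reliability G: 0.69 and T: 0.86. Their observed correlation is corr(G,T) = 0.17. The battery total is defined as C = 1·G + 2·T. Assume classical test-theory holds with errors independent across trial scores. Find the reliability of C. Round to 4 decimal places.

Var(C) = 13.1² + 2²·4.4² + 2·[2·13.1·4.4·0.17] = 249.05 + 39.1952 = 288.245.
With uncorrelated errors the cross-covariances are all true-score covariance, so they carry over unchanged; only the diagonal terms shrink to ρᵢσᵢ².
True-score variance = [13.1²·0.69 + 2²·4.4²·0.86] + 39.1952 = 185.009 + 39.1952 = 224.204.
Reliability = 224.204 / 288.245 = 0.7778.

0.7778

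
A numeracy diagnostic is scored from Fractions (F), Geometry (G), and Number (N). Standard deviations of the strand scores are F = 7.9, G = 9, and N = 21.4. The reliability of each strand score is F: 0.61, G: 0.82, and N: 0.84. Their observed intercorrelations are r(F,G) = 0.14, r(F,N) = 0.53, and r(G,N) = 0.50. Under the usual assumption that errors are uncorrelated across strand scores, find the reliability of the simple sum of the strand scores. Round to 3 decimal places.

0.887

Var(F+G+N) = 7.9² + 9² + 21.4² + 2·[7.9·9·0.14 + 7.9·21.4·0.53 + 9·21.4·0.50] = 601.37 + 391.712 = 993.082.
Under uncorrelated errors the observed covariances equal the true-score covariances, so only the own-variance terms attenuate.
True-score variance = [7.9²·0.61 + 9²·0.82 + 21.4²·0.84] + 391.712 = 489.176 + 391.712 = 880.888.
Reliability = 880.888 / 993.082 = 0.887.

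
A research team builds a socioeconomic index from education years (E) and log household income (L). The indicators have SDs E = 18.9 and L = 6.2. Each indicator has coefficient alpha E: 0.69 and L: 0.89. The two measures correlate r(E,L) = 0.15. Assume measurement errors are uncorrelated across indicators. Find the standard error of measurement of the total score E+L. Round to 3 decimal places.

Var(total) = 395.65 + 35.154 = 430.804.
True-score variance = 280.686 + 35.154 = 315.84, so reliability = 0.7331.
Error variance = 430.804 − 315.84 = 114.964; SEM = √114.964 = 10.722.

10.722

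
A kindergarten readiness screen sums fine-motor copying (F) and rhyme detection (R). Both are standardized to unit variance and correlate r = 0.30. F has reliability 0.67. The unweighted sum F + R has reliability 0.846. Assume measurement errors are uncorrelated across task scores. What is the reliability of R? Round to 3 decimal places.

Var(F+R) = 2 + 2·0.30 = 2.600.
True-score variance = ρ_F + ρ_R + 2·0.30, so 0.846 = (0.67 + ρ_R + 0.60) / 2.600.
ρ_R = 0.846·2.600 − 0.67 − 0.60 = 0.930.

0.930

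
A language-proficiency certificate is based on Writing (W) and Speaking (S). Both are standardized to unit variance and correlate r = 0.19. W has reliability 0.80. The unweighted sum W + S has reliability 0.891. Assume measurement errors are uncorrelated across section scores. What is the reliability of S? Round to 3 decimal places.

Var(W+S) = 2 + 2·0.19 = 2.380.
True-score variance = ρ_W + ρ_S + 2·0.19, so 0.891 = (0.80 + ρ_S + 0.38) / 2.380.
ρ_S = 0.891·2.380 − 0.80 − 0.38 = 0.941.

0.941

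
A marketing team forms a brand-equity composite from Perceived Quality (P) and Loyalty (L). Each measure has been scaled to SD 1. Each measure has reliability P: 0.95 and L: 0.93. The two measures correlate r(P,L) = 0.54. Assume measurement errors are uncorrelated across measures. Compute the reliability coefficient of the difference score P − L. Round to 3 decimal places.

Var(P−L) = 1 + 1 − 2·0.54 = 2 − 1.08 = 0.92.
Because errors are independent across components, Cov(Tᵢ,Tⱼ) = Cov(Xᵢ,Xⱼ); the off-diagonal part of the true-score variance is the same as above.
True-score variance = [0.95 + 0.93] − 1.08 = 1.88 − 1.08 = 0.8.
Reliability = 0.8 / 0.92 = 0.870.

0.870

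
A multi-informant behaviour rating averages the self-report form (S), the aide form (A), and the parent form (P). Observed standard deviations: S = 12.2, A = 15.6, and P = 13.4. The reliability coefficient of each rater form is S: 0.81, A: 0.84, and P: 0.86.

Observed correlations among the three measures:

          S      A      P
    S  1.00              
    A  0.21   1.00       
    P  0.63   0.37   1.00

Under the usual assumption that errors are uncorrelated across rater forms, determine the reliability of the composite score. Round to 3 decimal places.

Var(S+A+P) = 12.2² + 15.6² + 13.4² + 2·[12.2·15.6·0.21 + 12.2·13.4·0.63 + 15.6·13.4·0.37] = 571.76 + 440.609 = 1012.37.
Under uncorrelated errors the observed covariances equal the true-score covariances, so only the own-variance terms attenuate.
True-score variance = [12.2²·0.81 + 15.6²·0.84 + 13.4²·0.86] + 440.609 = 479.404 + 440.609 = 920.013.
Reliability = 920.013 / 1012.37 = 0.909.

0.909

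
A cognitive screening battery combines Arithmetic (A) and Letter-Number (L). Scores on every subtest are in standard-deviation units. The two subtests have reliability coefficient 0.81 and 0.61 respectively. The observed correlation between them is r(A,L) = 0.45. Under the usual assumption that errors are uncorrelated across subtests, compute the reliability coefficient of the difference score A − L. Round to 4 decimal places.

Var(A−L) = 1 + 1 − 2·0.45 = 2 − 0.9 = 1.1.
Under uncorrelated errors the observed covariances equal the true-score covariances, so only the own-variance terms attenuate.
True-score variance = [0.81 + 0.61] − 0.9 = 1.42 − 0.9 = 0.52.
Reliability = 0.52 / 1.1 = 0.4727.

0.4727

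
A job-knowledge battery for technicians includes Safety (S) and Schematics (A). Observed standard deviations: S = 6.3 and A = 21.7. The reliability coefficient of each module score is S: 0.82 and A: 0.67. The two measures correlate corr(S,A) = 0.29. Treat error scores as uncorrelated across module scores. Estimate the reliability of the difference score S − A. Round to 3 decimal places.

0.623

Var(S−A) = 6.3² + 21.7² − 2·6.3·21.7·0.29 = 510.58 − 79.2918 = 431.288.
With uncorrelated errors the cross-covariances are all true-score covariance, so they carry over unchanged; only the diagonal terms shrink to ρᵢσᵢ².
True-score variance = [6.3²·0.82 + 21.7²·0.67] − 79.2918 = 348.042 − 79.2918 = 268.75.
Reliability = 268.75 / 431.288 = 0.623.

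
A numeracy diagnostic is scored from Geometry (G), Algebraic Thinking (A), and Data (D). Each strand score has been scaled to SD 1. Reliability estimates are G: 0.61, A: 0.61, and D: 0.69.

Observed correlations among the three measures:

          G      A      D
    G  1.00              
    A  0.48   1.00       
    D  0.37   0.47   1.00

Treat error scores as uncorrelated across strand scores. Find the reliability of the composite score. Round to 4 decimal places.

0.8067

Var(G+A+D) = 3 + 2·[0.48 + 0.37 + 0.47] = 3 + 2.64 = 5.64.
Under uncorrelated errors the observed covariances equal the true-score covariances, so only the own-variance terms attenuate.
True-score variance = [0.61 + 0.61 + 0.69] + 2.64 = 1.91 + 2.64 = 4.55.
Reliability = 4.55 / 5.64 = 0.8067.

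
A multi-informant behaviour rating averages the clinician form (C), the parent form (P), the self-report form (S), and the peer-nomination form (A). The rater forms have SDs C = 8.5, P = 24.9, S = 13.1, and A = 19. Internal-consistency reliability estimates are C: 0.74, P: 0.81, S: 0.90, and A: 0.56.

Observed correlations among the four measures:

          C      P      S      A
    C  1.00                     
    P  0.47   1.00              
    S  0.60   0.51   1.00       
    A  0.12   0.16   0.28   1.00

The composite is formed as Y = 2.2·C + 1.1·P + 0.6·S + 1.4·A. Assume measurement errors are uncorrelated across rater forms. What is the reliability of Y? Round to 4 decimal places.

Var(Y) = 2.2²·8.5² + 1.1²·24.9² + 0.6²·13.1² + 1.4²·19² + 2·[2.42·8.5·24.9·0.47 + 1.32·8.5·13.1·0.60 + 3.08·8.5·19·0.12 + 0.66·24.9·13.1·0.51 + 1.54·24.9·19·0.16 + 0.84·13.1·19·0.28] = 1869.24 + 1347.04 = 3216.28.
With uncorrelated errors the cross-covariances are all true-score covariance, so they carry over unchanged; only the diagonal terms shrink to ρᵢσᵢ².
True-score variance = [2.2²·8.5²·0.74 + 1.1²·24.9²·0.81 + 0.6²·13.1²·0.90 + 1.4²·19²·0.56] + 1347.04 = 1318.28 + 1347.04 = 2665.32.
Reliability = 2665.32 / 3216.28 = 0.8287.

0.8287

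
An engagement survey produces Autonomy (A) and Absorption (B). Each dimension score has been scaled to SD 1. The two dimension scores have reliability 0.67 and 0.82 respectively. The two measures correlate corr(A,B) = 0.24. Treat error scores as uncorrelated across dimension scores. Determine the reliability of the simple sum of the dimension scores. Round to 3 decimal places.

Var(A+B) = 2 + 2·[0.24] = 2 + 0.48 = 2.48.
With uncorrelated errors the cross-covariances are all true-score covariance, so they carry over unchanged; only the diagonal terms shrink to ρᵢσᵢ².
True-score variance = [0.67 + 0.82] + 0.48 = 1.49 + 0.48 = 1.97.
Reliability = 1.97 / 2.48 = 0.794.

0.794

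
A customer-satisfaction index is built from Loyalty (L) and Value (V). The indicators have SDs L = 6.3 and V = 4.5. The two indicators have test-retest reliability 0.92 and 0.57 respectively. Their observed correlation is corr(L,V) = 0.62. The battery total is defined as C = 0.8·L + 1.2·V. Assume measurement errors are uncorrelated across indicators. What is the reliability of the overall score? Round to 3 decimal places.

0.835

Var(C) = 0.8²·6.3² + 1.2²·4.5² + 2·[0.96·6.3·4.5·0.62] = 54.5616 + 33.7478 = 88.3094.
Because errors are independent across components, Cov(Tᵢ,Tⱼ) = Cov(Xᵢ,Xⱼ); the off-diagonal part of the true-score variance is the same as above.
True-score variance = [0.8²·6.3²·0.92 + 1.2²·4.5²·0.57] + 33.7478 = 39.9907 + 33.7478 = 73.7385.
Reliability = 73.7385 / 88.3094 = 0.835.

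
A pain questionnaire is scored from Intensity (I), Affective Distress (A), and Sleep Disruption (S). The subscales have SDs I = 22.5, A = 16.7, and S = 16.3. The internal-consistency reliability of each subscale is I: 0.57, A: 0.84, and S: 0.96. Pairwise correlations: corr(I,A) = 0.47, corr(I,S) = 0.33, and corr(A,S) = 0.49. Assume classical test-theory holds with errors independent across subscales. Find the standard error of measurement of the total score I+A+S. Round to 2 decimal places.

Var(total) = 1050.83 + 862.026 = 1912.86.
True-score variance = 777.892 + 862.026 = 1639.92, so reliability = 0.8573.
Error variance = 1912.86 − 1639.92 = 272.938; SEM = √272.938 = 16.52.

16.52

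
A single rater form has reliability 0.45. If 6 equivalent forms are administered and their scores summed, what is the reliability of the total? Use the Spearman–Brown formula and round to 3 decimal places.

0.831

ρ_k = kρ / (1 + (k−1)ρ) = 6·0.45 / (1 + 5·0.45) = 2.700 / 3.250 = 0.831.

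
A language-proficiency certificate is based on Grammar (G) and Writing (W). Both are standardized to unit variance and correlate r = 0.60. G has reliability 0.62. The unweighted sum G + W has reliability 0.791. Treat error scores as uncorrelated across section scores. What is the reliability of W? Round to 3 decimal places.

Var(G+W) = 2 + 2·0.60 = 3.200.
True-score variance = ρ_G + ρ_W + 2·0.60, so 0.791 = (0.62 + ρ_W + 1.20) / 3.200.
ρ_W = 0.791·3.200 − 0.62 − 1.20 = 0.711.

0.711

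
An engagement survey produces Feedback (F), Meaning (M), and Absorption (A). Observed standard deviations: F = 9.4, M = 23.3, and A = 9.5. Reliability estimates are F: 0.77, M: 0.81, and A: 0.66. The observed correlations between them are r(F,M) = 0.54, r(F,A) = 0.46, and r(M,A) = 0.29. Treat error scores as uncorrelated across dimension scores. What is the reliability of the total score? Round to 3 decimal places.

0.868

Var(F+M+A) = 9.4² + 23.3² + 9.5² + 2·[9.4·23.3·0.54 + 9.4·9.5·0.46 + 23.3·9.5·0.29] = 721.5 + 447.081 = 1168.58.
With uncorrelated errors the cross-covariances are all true-score covariance, so they carry over unchanged; only the diagonal terms shrink to ρᵢσᵢ².
True-score variance = [9.4²·0.77 + 23.3²·0.81 + 9.5²·0.66] + 447.081 = 567.343 + 447.081 = 1014.42.
Reliability = 1014.42 / 1168.58 = 0.868.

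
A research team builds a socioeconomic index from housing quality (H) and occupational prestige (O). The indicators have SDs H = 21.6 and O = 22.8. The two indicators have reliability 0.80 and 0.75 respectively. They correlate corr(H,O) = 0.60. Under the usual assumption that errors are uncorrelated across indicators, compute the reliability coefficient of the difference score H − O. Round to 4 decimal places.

0.4354

Var(H−O) = 21.6² + 22.8² − 2·21.6·22.8·0.60 = 986.4 − 590.976 = 395.424.
With uncorrelated errors the cross-covariances are all true-score covariance, so they carry over unchanged; only the diagonal terms shrink to ρᵢσᵢ².
True-score variance = [21.6²·0.80 + 22.8²·0.75] − 590.976 = 763.128 − 590.976 = 172.152.
Reliability = 172.152 / 395.424 = 0.4354.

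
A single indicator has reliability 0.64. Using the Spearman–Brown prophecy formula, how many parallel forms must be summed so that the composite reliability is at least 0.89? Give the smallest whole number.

5

k ≥ ρ*(1−ρ₁)/(ρ₁(1−ρ*)) = 0.89·0.36 / (0.64·0.11) = 4.551.
Smallest integer k = 5.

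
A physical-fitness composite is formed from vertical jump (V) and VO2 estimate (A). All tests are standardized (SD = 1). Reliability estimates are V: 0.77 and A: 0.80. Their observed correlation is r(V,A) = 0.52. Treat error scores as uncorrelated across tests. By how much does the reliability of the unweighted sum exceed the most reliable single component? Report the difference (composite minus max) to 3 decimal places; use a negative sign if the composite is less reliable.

Var(sum) = 2 + 1.04 = 3.04; true-score variance = 1.57 + 1.04 = 2.61; composite reliability = 0.8586.
Max component reliability = 0.8000.
Difference = 0.8586 − 0.8000 = 0.059.

0.059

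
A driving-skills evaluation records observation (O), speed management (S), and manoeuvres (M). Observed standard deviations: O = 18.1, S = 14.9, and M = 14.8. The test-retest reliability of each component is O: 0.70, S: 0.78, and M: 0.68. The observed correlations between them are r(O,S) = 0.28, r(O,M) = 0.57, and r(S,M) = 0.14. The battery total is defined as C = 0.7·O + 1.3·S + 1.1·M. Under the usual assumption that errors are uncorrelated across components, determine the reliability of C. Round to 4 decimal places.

Var(C) = 0.7²·18.1² + 1.3²·14.9² + 1.1²·14.8² + 2·[0.91·18.1·14.9·0.28 + 0.77·18.1·14.8·0.57 + 1.43·14.9·14.8·0.14] = 800.764 + 460.875 = 1261.64.
Because errors are independent across components, Cov(Tᵢ,Tⱼ) = Cov(Xᵢ,Xⱼ); the off-diagonal part of the true-score variance is the same as above.
True-score variance = [0.7²·18.1²·0.70 + 1.3²·14.9²·0.78 + 1.1²·14.8²·0.68] + 460.875 = 585.25 + 460.875 = 1046.13.
Reliability = 1046.13 / 1261.64 = 0.8292.

0.8292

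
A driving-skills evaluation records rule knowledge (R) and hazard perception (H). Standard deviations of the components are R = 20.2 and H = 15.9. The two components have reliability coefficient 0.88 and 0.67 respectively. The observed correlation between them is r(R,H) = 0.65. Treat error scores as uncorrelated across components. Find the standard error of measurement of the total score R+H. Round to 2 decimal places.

11.51

Var(total) = 660.85 + 417.534 = 1078.38.
True-score variance = 528.458 + 417.534 = 945.992, so reliability = 0.8772.
Error variance = 1078.38 − 945.992 = 132.392; SEM = √132.392 = 11.51.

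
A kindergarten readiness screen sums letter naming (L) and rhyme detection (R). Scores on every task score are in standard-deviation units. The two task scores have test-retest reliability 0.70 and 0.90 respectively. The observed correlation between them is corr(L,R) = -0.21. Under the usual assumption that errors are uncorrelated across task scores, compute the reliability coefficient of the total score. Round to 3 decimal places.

0.747

Var(L+R) = 2 + 2·[(-0.21)] = 2 − 0.42 = 1.58.
Because errors are independent across components, Cov(Tᵢ,Tⱼ) = Cov(Xᵢ,Xⱼ); the off-diagonal part of the true-score variance is the same as above.
True-score variance = [0.70 + 0.90] − 0.42 = 1.6 − 0.42 = 1.18.
Reliability = 1.18 / 1.58 = 0.747.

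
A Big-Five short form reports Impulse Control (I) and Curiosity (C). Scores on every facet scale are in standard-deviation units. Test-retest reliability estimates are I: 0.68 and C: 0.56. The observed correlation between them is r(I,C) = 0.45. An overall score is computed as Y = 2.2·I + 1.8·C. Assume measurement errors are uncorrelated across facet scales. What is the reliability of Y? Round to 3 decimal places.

0.745

Var(Y) = 2.2² + 1.8² + 2·[3.96·0.45] = 8.08 + 3.564 = 11.644.
Because errors are independent across components, Cov(Tᵢ,Tⱼ) = Cov(Xᵢ,Xⱼ); the off-diagonal part of the true-score variance is the same as above.
True-score variance = [2.2²·0.68 + 1.8²·0.56] + 3.564 = 5.1056 + 3.564 = 8.6696.
Reliability = 8.6696 / 11.644 = 0.745.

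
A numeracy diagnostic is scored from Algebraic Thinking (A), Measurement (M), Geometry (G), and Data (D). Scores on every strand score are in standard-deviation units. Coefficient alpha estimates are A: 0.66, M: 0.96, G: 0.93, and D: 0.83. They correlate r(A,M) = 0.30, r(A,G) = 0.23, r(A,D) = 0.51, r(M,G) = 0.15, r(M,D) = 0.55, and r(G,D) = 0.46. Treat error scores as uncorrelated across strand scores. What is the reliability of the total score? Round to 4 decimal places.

Var(A+M+G+D) = 4 + 2·[0.30 + 0.23 + 0.51 + 0.15 + 0.55 + 0.46] = 4 + 4.4 = 8.4.
With uncorrelated errors the cross-covariances are all true-score covariance, so they carry over unchanged; only the diagonal terms shrink to ρᵢσᵢ².
True-score variance = [0.66 + 0.96 + 0.93 + 0.83] + 4.4 = 3.38 + 4.4 = 7.78.
Reliability = 7.78 / 8.4 = 0.9262.

0.9262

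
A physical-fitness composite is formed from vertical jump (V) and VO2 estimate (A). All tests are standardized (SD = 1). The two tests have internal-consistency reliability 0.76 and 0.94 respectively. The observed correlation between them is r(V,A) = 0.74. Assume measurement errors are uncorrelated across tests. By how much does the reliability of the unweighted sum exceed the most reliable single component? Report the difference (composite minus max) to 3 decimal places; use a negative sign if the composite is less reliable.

-0.026

Var(sum) = 2 + 1.48 = 3.48; true-score variance = 1.7 + 1.48 = 3.18; composite reliability = 0.9138.
Max component reliability = 0.9400.
Difference = 0.9138 − 0.9400 = -0.026.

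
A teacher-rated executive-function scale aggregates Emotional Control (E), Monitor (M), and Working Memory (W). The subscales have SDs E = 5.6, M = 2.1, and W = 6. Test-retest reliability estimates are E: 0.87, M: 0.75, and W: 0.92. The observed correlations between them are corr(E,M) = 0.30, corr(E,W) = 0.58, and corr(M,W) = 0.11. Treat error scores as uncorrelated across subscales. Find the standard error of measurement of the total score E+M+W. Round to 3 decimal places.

Var(total) = 71.77 + 48.804 = 120.574.
True-score variance = 63.7107 + 48.804 = 112.515, so reliability = 0.9332.
Error variance = 120.574 − 112.515 = 8.0593; SEM = √8.0593 = 2.839.

2.839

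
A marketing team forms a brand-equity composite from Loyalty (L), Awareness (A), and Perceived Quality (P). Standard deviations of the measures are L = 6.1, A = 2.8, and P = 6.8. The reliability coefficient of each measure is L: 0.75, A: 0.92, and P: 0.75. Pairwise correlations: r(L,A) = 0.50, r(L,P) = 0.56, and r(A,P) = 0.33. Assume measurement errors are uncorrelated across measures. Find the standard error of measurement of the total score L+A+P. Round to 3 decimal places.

4.636

Var(total) = 91.29 + 76.104 = 167.394.
True-score variance = 69.8003 + 76.104 = 145.904, so reliability = 0.8716.
Error variance = 167.394 − 145.904 = 21.4897; SEM = √21.4897 = 4.636.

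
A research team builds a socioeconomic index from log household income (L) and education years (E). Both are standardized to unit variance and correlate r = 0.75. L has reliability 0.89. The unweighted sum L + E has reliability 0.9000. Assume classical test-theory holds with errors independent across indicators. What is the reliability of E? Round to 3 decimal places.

Var(L+E) = 2 + 2·0.75 = 3.500.
True-score variance = ρ_L + ρ_E + 2·0.75, so 0.9000 = (0.89 + ρ_E + 1.50) / 3.500.
ρ_E = 0.9000·3.500 − 0.89 − 1.50 = 0.760.

0.760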